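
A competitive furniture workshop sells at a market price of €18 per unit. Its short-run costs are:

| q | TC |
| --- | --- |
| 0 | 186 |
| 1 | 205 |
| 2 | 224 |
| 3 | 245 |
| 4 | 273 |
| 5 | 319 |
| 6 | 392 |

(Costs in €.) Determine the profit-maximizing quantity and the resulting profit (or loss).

q = 0 (shut down); profit = -€186

Compute π = P·q − TC at each output: q=0: -186; q=1: -187; q=2: -188; q=3: -191; q=4: -201; q=5: -229; q=6: -284.
Profit is highest at q = 0. Equivalently, the lowest AVC in the table is 19/1 ≈ €19 at q = 1, and P = €18 falls below it — price never covers variable cost, so the firm shuts down and loses only its fixed cost.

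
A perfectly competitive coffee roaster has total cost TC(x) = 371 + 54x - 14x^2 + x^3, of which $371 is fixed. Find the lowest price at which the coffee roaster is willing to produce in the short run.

The shutdown price is the minimum of AVC. VC = 54x - 14x^2 + x^3, so AVC = 54 - 14x + x^2.
At the minimum of AVC, MC = AVC. MC = 54 - 28x + 3x^2; setting MC = AVC gives 2x^2 - 14x = 0, so x = 7. min AVC = 5.
For P < $5 the firm produces nothing.

$5 per unit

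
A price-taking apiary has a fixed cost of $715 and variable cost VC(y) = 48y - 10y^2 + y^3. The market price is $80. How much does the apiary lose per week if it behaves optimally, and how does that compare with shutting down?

AVC = 48 - 10y + y^2; min AVC = $23 at y = 5. Since P = $80 ≥ min AVC, the firm produces.
MC = 48 - 20y + 3y^2. Setting P = MC and taking the root on the rising branch gives y* = 8.
TR = 80·8 = 640. TC = 715 + 256 = 971. Profit = 640 − 971 = -$331.
Shutting down would mean losing the fixed cost of $715, so operating at a loss of $331 is better by $384.

Profit = -$331 at y = 8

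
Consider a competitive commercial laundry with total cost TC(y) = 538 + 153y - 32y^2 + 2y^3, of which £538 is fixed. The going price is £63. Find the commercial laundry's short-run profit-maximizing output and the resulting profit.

Profit = -£214 at y = 9

AVC = 153 - 32y + 2y^2 has its minimum £25 at y = 8; price £63 clears that bar, so the firm operates.
MC = 153 - 64y + 6y^2. Setting P = MC and taking the root on the rising branch gives y* = 9.
TR = 63·9 = 567. TC = 538 + 243 = 781. Profit = 567 − 781 = -£214.
By producing, the firm covers all variable cost plus £324 of fixed cost; shutting down would lose the full £538.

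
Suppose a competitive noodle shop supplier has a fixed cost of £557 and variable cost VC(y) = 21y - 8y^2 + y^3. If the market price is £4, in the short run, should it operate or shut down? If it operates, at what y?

Variable cost is VC = 21y - 8y^2 + y^3, so AVC = VC/y = 21 - 8y + y^2 and MC = dTC/dy = 21 - 16y + 3y^2.
AVC is minimized where dAVC/dy = -8 + 2y = 0, at y = 4; min AVC = 21 - 8·4 + 4^2 = £5.
Since P = £4 < min AVC = £5, price fails to cover variable cost at any output.
Best response: produce nothing and absorb the £557 fixed cost.

Shut down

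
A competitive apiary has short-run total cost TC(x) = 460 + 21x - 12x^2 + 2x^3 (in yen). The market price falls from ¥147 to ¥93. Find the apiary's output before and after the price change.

MC = 21 - 24x + 6x^2; the shutdown threshold is min AVC = ¥3 (at x = 3).
At P = ¥147 ≥ min AVC, set P = MC on the rising branch: x = 7.
At P = ¥93 ≥ min AVC, set P = MC: x = 6. The firm stays open but cuts output.

Output falls from 7 to 6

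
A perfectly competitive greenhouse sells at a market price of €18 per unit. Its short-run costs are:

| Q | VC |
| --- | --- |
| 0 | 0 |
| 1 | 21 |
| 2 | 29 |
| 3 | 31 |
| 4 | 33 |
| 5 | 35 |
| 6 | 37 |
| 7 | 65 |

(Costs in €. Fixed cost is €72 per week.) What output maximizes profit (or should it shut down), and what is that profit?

Tabulate TR − TC: Q=0: -72; Q=1: -75; Q=2: -65; Q=3: -49; Q=4: -33; Q=5: -17; Q=6: -1; Q=7: -11.
Profit is maximized at Q = 6. AVC there is 37/6 = €6.17 ≤ P, so producing beats shutting down (which would give -€72).

Q = 6; profit = -€1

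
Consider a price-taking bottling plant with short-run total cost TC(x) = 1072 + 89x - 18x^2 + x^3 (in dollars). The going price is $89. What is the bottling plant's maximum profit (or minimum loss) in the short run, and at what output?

AVC = 89 - 18x + x^2; min AVC = $8 at x = 9. Since P = $89 ≥ min AVC, the firm produces.
With MC = 89 - 36x + 3x^2, P = MC on the upward-sloping part at x* = 12.
TR = 89·12 = 1068. TC = 1072 + 204 = 1276. Profit = 1068 − 1276 = -$208.
By producing, the firm covers all variable cost plus $864 of fixed cost; shutting down would lose the full $1072.

Profit = -$208 at x = 12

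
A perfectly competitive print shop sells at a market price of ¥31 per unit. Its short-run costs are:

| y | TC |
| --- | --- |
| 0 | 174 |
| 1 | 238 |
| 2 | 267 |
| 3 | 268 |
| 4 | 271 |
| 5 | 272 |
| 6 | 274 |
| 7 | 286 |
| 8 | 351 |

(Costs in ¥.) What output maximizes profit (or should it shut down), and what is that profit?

Compute π = P·y − TC at each output: y=0: -174; y=1: -207; y=2: -205; y=3: -175; y=4: -147; y=5: -117; y=6: -88; y=7: -69; y=8: -103.
Profit is maximized at y = 7. AVC there is 112/7 = ¥16 ≤ P, so producing beats shutting down (which would give -¥174).

y = 7; profit = -¥69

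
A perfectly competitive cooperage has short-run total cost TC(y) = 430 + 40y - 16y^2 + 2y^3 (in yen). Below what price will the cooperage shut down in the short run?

Short-run supply begins at min AVC. From VC = 40y - 16y^2 + 2y^3, AVC = 40 - 16y + 2y^2.
At the minimum of AVC, MC = AVC. MC = 40 - 32y + 6y^2; setting MC = AVC gives 4y^2 - 16y = 0, so y = 4. min AVC = 8.
The firm shuts down for any P below ¥8.

¥8 per unit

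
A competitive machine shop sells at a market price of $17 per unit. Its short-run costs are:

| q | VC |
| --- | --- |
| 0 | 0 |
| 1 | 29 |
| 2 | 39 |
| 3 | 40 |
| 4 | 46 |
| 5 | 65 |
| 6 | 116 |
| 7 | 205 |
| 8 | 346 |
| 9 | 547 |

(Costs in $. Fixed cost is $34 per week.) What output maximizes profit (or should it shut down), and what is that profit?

q = 4; profit = -$12

Profit at each row (π = 17q − TC): q=0: -34; q=1: -46; q=2: -39; q=3: -23; q=4: -12; q=5: -14; q=6: -48; q=7: -120; q=8: -244; q=9: -428.
Profit is maximized at q = 4. AVC there is 46/4 = $11.50 ≤ P, so producing beats shutting down (which would give -$34).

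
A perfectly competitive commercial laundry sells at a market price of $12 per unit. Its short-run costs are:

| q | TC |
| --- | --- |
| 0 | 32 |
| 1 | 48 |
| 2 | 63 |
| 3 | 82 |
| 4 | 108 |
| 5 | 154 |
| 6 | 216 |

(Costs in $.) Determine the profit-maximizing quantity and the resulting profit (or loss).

Tabulate TR − TC: q=0: -32; q=1: -36; q=2: -39; q=3: -46; q=4: -60; q=5: -94; q=6: -144.
Profit is highest at q = 0. Equivalently, the lowest AVC in the table is 31/2 ≈ $15.50 at q = 2, and P = $12 falls below it — price never covers variable cost, so the firm shuts down and loses only its fixed cost.

q = 0 (shut down); profit = -$32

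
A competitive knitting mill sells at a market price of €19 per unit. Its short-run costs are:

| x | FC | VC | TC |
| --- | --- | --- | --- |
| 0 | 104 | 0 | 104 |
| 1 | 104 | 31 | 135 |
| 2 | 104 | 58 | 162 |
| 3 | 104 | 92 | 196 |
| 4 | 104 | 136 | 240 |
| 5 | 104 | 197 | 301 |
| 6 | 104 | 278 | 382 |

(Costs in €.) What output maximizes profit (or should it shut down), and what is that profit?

Tabulate TR − TC: x=0: -104; x=1: -116; x=2: -124; x=3: -139; x=4: -164; x=5: -206; x=6: -268.
Profit is highest at x = 0. Equivalently, the lowest AVC in the table is 58/2 ≈ €29 at x = 2, and P = €19 falls below it — price never covers variable cost, so the firm shuts down and loses only its fixed cost.

x = 0 (shut down); profit = -€104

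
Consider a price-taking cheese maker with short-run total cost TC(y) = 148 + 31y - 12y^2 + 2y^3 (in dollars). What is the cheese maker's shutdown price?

$13 per unit

The firm shuts down when price falls below the minimum of average variable cost. AVC = VC/y = 31 - 12y + 2y^2.
At the minimum of AVC, MC = AVC. MC = 31 - 24y + 6y^2; setting MC = AVC gives 4y^2 - 12y = 0, so y = 3. min AVC = 13.
The firm shuts down for any P below $13.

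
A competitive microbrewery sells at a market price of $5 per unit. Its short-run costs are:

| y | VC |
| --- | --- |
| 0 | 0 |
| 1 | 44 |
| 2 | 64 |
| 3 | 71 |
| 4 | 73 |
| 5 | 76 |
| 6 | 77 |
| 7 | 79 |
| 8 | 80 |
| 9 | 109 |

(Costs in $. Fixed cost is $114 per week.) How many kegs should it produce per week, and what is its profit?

y = 0 (shut down); profit = -$114

Compute π = P·y − TC at each output: y=0: -114; y=1: -153; y=2: -168; y=3: -170; y=4: -167; y=5: -165; y=6: -161; y=7: -158; y=8: -154; y=9: -178.
Profit is highest at y = 0. Equivalently, the lowest AVC in the table is 80/8 ≈ $10 at y = 8, and P = $5 falls below it — price never covers variable cost, so the firm shuts down and loses only its fixed cost.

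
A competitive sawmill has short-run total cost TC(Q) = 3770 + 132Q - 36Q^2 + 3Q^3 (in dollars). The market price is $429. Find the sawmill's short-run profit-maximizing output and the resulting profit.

AVC = 132 - 36Q + 3Q^2 has its minimum $24 at Q = 6; price $429 clears that bar, so the firm operates.
With MC = 132 - 72Q + 9Q^2, P = MC on the upward-sloping part at Q* = 11.
TR = 429·11 = 4719. TC = 3770 + 1089 = 4859. Profit = 4719 − 4859 = -$140.
By producing, the firm covers all variable cost plus $3630 of fixed cost; shutting down would lose the full $3770.

Profit = -$140 at Q = 11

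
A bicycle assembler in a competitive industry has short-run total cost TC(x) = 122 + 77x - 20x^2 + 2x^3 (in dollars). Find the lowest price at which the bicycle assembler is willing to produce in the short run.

The shutdown price is the minimum of AVC. VC = 77x - 20x^2 + 2x^3, so AVC = 77 - 20x + 2x^2.
dAVC/dx = -20 + 4x = 0 gives x = 5. min AVC = 77 - 20·5 + 2·5^2 = 27.
So the shutdown price is $27.

$27 per unit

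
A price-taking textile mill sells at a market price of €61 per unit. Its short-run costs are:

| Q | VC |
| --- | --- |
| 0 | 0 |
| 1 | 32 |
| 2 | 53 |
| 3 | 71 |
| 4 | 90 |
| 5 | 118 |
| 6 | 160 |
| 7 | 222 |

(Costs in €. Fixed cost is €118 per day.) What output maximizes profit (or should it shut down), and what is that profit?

Tabulate TR − TC: Q=0: -118; Q=1: -89; Q=2: -49; Q=3: -6; Q=4: 36; Q=5: 69; Q=6: 88; Q=7: 87.
Profit is maximized at Q = 6. AVC there is 160/6 = €26.67 ≤ P, so producing beats shutting down (which would give -€118).

Q = 6; profit = €88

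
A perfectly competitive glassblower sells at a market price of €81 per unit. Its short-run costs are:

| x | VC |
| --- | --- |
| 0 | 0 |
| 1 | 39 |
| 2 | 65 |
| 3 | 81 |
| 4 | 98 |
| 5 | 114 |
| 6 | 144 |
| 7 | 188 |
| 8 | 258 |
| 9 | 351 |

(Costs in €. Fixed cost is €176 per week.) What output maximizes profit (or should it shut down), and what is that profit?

Compute π = P·x − TC at each output: x=0: -176; x=1: -134; x=2: -79; x=3: -14; x=4: 50; x=5: 115; x=6: 166; x=7: 203; x=8: 214; x=9: 202.
Profit is maximized at x = 8. AVC there is 258/8 = €32.25 ≤ P, so producing beats shutting down (which would give -€176).

x = 8; profit = €214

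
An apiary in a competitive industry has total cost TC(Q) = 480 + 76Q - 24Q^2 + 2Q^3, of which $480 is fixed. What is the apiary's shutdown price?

$4 per unit

The firm shuts down when price falls below the minimum of average variable cost. AVC = VC/Q = 76 - 24Q + 2Q^2.
At the minimum of AVC, MC = AVC. MC = 76 - 48Q + 6Q^2; setting MC = AVC gives 4Q^2 - 24Q = 0, so Q = 6. min AVC = 4.
So the shutdown price is $4.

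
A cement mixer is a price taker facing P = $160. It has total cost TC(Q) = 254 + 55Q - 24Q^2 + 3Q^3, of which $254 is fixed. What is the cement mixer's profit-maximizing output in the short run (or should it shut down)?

Strip out fixed cost: VC = 55Q - 24Q^2 + 3Q^3. Then AVC = 55 - 24Q + 3Q^2 and MC = 55 - 48Q + 9Q^2.
AVC is minimized where dAVC/dQ = -24 + 6Q = 0, at Q = 4; min AVC = 55 - 24·4 + 3·4^2 = $7.
Since P = $160 ≥ min AVC = $7, price covers variable cost and the firm should produce.
P = MC gives -105 - 48Q + 9Q^2 = 0, with roots -5/3 and 7. Take the larger (rising MC): Q* = 7.
Check: AVC at Q = 7 is $34 ≤ P, so revenue covers variable cost.
Profit = P·Q − TC = 160·7 − 492 = $628.

Produce at Q = 7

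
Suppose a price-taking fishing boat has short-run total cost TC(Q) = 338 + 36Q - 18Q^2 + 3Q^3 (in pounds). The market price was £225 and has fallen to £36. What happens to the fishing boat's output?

MC = 36 - 36Q + 9Q^2; the shutdown threshold is min AVC = £9 (at Q = 3).
With P = £225 above the shutdown price, P = MC gives Q = 7.
At P = £36 ≥ min AVC, set P = MC: Q = 4. The firm stays open but cuts output.

Output falls from 7 to 4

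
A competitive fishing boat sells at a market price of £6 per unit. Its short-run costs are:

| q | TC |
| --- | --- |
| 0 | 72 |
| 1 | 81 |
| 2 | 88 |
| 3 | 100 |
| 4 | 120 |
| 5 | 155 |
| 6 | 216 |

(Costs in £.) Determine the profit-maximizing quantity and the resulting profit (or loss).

q = 0 (shut down); profit = -£72

Compute π = P·q − TC at each output: q=0: -72; q=1: -75; q=2: -76; q=3: -82; q=4: -96; q=5: -125; q=6: -180.
Profit is highest at q = 0. Equivalently, the lowest AVC in the table is 16/2 ≈ £8 at q = 2, and P = £6 falls below it — price never covers variable cost, so the firm shuts down and loses only its fixed cost.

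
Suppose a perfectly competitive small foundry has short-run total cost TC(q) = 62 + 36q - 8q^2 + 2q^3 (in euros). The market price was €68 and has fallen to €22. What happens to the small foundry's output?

AVC = 36 - 8q + 2q^2, minimized at q = 2 where min AVC = €28. MC = 36 - 16q + 6q^2.
With P = €68 above the shutdown price, P = MC gives q = 4.
At P = €22 < min AVC = €28, price no longer covers variable cost at any output, so the firm shuts down: q = 0.

Output falls from 4 to 0 (the firm shuts down)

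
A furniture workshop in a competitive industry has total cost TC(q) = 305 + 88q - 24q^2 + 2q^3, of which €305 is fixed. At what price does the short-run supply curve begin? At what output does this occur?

The shutdown price is the minimum of AVC. VC = 88q - 24q^2 + 2q^3, so AVC = 88 - 24q + 2q^2.
dAVC/dq = -24 + 4q = 0 gives q = 6. min AVC = 88 - 24·6 + 2·6^2 = 16.
The firm shuts down for any P below €16.

€16 per unit, at q = 6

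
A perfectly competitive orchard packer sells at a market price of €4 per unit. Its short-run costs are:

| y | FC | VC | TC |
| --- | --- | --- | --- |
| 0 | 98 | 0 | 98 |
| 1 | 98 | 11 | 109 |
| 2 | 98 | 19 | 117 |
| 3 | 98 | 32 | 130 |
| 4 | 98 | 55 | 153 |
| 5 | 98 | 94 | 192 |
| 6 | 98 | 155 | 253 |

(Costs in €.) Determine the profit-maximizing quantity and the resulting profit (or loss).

y = 0 (shut down); profit = -€98

Tabulate TR − TC: y=0: -98; y=1: -105; y=2: -109; y=3: -118; y=4: -137; y=5: -172; y=6: -229.
Profit is highest at y = 0. Equivalently, the lowest AVC in the table is 19/2 ≈ €9.50 at y = 2, and P = €4 falls below it — price never covers variable cost, so the firm shuts down and loses only its fixed cost.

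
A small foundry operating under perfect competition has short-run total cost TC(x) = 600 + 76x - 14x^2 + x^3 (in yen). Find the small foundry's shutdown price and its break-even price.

Shutdown price = ¥27; break-even price = ¥96

AVC = 76 - 14x + x^2; minimized at x = 7, giving min AVC = ¥27. That is the shutdown price.
ATC = 600/x + 76 - 14x + x^2. Setting dATC/dx = −600/x^2 − 14 + 2x = 0 gives x = 10 (since 2·10^3 − 14·10^2 = 600).
min ATC = 600/10 + 76 − 14·10 + 10^2 = ¥96. That is the break-even price.
Between these two prices the firm operates at a loss; above ¥96 it earns a profit.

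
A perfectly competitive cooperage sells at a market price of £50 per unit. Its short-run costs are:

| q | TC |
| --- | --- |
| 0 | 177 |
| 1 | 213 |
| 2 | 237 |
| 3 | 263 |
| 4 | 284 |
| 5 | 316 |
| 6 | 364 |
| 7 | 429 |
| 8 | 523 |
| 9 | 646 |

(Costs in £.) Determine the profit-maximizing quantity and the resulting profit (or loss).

q = 6; profit = -£64

Profit at each row (π = 50q − TC): q=0: -177; q=1: -163; q=2: -137; q=3: -113; q=4: -84; q=5: -66; q=6: -64; q=7: -79; q=8: -123; q=9: -196.
Profit is maximized at q = 6. AVC there is 187/6 = £31.17 ≤ P, so producing beats shutting down (which would give -£177).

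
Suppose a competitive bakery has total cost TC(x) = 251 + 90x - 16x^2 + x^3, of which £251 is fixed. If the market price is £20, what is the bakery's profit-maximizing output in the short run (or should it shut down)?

Shut down

Strip out fixed cost: VC = 90x - 16x^2 + x^3. Then AVC = 90 - 16x + x^2 and MC = 90 - 32x + 3x^2.
AVC is minimized where dAVC/dx = -16 + 2x = 0, at x = 8; min AVC = 90 - 16·8 + 8^2 = £26.
Since P = £20 < min AVC = £26, price fails to cover variable cost at any output.
Best response: produce nothing and absorb the £251 fixed cost.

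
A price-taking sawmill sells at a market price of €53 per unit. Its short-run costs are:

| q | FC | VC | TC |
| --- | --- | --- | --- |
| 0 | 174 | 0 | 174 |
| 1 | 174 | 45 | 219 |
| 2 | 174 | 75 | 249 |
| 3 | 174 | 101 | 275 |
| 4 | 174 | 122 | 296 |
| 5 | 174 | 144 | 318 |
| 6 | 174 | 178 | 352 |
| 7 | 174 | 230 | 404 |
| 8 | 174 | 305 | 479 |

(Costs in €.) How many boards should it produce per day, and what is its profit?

q = 7; profit = -€33

Profit at each row (π = 53q − TC): q=0: -174; q=1: -166; q=2: -143; q=3: -116; q=4: -84; q=5: -53; q=6: -34; q=7: -33; q=8: -55.
Profit is maximized at q = 7. AVC there is 230/7 = €32.86 ≤ P, so producing beats shutting down (which would give -€174).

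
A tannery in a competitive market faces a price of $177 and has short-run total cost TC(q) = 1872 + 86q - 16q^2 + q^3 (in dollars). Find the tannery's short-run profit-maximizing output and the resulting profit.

Profit = -$182 at q = 13

AVC = 86 - 16q + q^2 has its minimum $22 at q = 8; price $177 clears that bar, so the firm operates.
MC = 86 - 32q + 3q^2. Setting P = MC and taking the root on the rising branch gives q* = 13.
TR = 177·13 = 2301. TC = 1872 + 611 = 2483. Profit = 2301 − 2483 = -$182.
By producing, the firm covers all variable cost plus $1690 of fixed cost; shutting down would lose the full $1872.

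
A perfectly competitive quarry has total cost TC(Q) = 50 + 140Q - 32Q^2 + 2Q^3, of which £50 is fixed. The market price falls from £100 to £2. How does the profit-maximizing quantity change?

AVC = 140 - 32Q + 2Q^2, minimized at Q = 8 where min AVC = £12. MC = 140 - 64Q + 6Q^2.
With P = £100 above the shutdown price, P = MC gives Q = 10.
At P = £2 < min AVC = £12, price no longer covers variable cost at any output, so the firm shuts down: Q = 0.

Output falls from 10 to 0 (the firm shuts down)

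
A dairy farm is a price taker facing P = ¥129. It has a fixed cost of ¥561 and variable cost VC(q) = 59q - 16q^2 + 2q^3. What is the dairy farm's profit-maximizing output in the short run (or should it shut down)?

Produce at q = 7

Strip out fixed cost: VC = 59q - 16q^2 + 2q^3. Then AVC = 59 - 16q + 2q^2 and MC = 59 - 32q + 6q^2.
AVC hits its minimum where MC = AVC, at q = 4, giving min AVC = 59 - 16·4 + 2·4^2 = ¥27.
P = ¥129 exceeds min AVC = ¥27, so the firm stays open.
Solving P = MC: -70 - 32q + 6q^2 = 0 ⇒ q = -5/3 or 7. On the upward-sloping branch, q* = 7.
Check: AVC at q = 7 is ¥45 ≤ P, so revenue covers variable cost.
Profit = P·q − TC = 129·7 − 876 = ¥27.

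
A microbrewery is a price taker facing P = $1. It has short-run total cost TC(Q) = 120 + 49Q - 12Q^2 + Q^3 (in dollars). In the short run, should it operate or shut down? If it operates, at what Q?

Variable cost is VC = 49Q - 12Q^2 + Q^3, so AVC = VC/Q = 49 - 12Q + Q^2 and MC = dTC/dQ = 49 - 24Q + 3Q^2.
AVC hits its minimum where MC = AVC, at Q = 6, giving min AVC = 49 - 12·6 + 6^2 = $13.
Since P = $1 < min AVC = $13, price fails to cover variable cost at any output.
The firm minimizes its loss by shutting down and losing only its fixed cost of $120.

Shut down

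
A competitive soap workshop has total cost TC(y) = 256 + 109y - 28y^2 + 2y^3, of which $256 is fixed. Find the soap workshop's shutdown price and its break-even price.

AVC = 109 - 28y + 2y^2; minimized at y = 7, giving min AVC = $11. That is the shutdown price.
ATC = 256/y + 109 - 28y + 2y^2. Setting dATC/dy = −256/y^2 − 28 + 4y = 0 gives y = 8 (since 4·8^3 − 28·8^2 = 256).
min ATC = 256/8 + 109 − 28·8 + 2·8^2 = $45. That is the break-even price.
For $11 ≤ P < $45 the firm produces at a loss; below $11 it shuts down.

Shutdown price = $11; break-even price = $45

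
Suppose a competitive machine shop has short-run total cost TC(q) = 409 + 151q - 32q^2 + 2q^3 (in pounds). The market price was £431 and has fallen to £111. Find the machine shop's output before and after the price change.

AVC = 151 - 32q + 2q^2, minimized at q = 8 where min AVC = £23. MC = 151 - 64q + 6q^2.
With P = £431 above the shutdown price, P = MC gives q = 14.
At P = £111 ≥ min AVC, set P = MC: q = 10. The firm stays open but cuts output.

Output falls from 14 to 10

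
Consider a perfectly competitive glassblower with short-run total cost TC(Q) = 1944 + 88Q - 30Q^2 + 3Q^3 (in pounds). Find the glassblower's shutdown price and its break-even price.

AVC = 88 - 30Q + 3Q^2; minimized at Q = 5, giving min AVC = £13. That is the shutdown price.
ATC = 1944/Q + 88 - 30Q + 3Q^2. Setting dATC/dQ = −1944/Q^2 − 30 + 6Q = 0 gives Q = 9 (since 6·9^3 − 30·9^2 = 1944).
min ATC = 1944/9 + 88 − 30·9 + 3·9^2 = £277. That is the break-even price.
For £13 ≤ P < £277 the firm produces at a loss; below £13 it shuts down.

Shutdown price = £13; break-even price = £277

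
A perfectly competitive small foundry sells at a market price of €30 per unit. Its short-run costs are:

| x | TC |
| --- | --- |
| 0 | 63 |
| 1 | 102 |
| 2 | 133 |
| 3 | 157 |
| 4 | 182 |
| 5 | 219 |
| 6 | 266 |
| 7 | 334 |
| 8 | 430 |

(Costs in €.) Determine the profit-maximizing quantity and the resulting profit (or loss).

x = 4; profit = -€62

Compute π = P·x − TC at each output: x=0: -63; x=1: -72; x=2: -73; x=3: -67; x=4: -62; x=5: -69; x=6: -86; x=7: -124; x=8: -190.
Profit is maximized at x = 4. AVC there is 119/4 = €29.75 ≤ P, so producing beats shutting down (which would give -€63).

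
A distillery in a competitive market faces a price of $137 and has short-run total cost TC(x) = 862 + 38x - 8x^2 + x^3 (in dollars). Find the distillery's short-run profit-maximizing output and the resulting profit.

Profit = -$52 at x = 9

AVC = 38 - 8x + x^2 has its minimum $22 at x = 4; price $137 clears that bar, so the firm operates.
With MC = 38 - 16x + 3x^2, P = MC on the upward-sloping part at x* = 9.
TR = 137·9 = 1233. TC = 862 + 423 = 1285. Profit = 1233 − 1285 = -$52.
By producing, the firm covers all variable cost plus $810 of fixed cost; shutting down would lose the full $862.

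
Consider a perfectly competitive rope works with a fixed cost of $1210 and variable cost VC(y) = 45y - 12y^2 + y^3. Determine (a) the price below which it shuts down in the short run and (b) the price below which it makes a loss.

Shutdown price = $9; break-even price = $144

AVC = 45 - 12y + y^2; minimized at y = 6, giving min AVC = $9. That is the shutdown price.
ATC = 1210/y + 45 - 12y + y^2. Setting dATC/dy = −1210/y^2 − 12 + 2y = 0 gives y = 11 (since 2·11^3 − 12·11^2 = 1210).
min ATC = 1210/11 + 45 − 12·11 + 11^2 = $144. That is the break-even price.
Between these two prices the firm operates at a loss; above $144 it earns a profit.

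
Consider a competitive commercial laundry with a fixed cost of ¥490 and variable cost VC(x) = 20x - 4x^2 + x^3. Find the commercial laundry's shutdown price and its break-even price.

Shutdown price = ¥16; break-even price = ¥111

AVC = 20 - 4x + x^2; minimized at x = 2, giving min AVC = ¥16. That is the shutdown price.
ATC = 490/x + 20 - 4x + x^2. Setting dATC/dx = −490/x^2 − 4 + 2x = 0 gives x = 7 (since 2·7^3 − 4·7^2 = 490).
min ATC = 490/7 + 20 − 4·7 + 7^2 = ¥111. That is the break-even price.
Between these two prices the firm operates at a loss; above ¥111 it earns a profit.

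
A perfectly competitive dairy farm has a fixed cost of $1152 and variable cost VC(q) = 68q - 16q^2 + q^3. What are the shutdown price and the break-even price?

Shutdown price = $4; break-even price = $116

AVC = 68 - 16q + q^2; minimized at q = 8, giving min AVC = $4. That is the shutdown price.
ATC = 1152/q + 68 - 16q + q^2. Setting dATC/dq = −1152/q^2 − 16 + 2q = 0 gives q = 12 (since 2·12^3 − 16·12^2 = 1152).
min ATC = 1152/12 + 68 − 16·12 + 12^2 = $116. That is the break-even price.
For $4 ≤ P < $116 the firm produces at a loss; below $4 it shuts down.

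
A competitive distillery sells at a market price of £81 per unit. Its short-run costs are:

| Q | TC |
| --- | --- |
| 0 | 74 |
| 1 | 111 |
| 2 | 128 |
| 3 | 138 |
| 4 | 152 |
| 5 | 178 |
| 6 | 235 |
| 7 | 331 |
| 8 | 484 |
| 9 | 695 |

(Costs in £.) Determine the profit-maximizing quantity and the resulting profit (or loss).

Q = 6; profit = £251

Tabulate TR − TC: Q=0: -74; Q=1: -30; Q=2: 34; Q=3: 105; Q=4: 172; Q=5: 227; Q=6: 251; Q=7: 236; Q=8: 164; Q=9: 34.
Profit is maximized at Q = 6. AVC there is 161/6 = £26.83 ≤ P, so producing beats shutting down (which would give -£74).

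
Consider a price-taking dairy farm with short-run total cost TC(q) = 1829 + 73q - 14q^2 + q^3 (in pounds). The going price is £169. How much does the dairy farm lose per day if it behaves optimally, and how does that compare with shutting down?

AVC = 73 - 14q + q^2 has its minimum £24 at q = 7; price £169 clears that bar, so the firm operates.
MC = 73 - 28q + 3q^2. Setting P = MC and taking the root on the rising branch gives q* = 12.
TR = 169·12 = 2028. TC = 1829 + 588 = 2417. Profit = 2028 − 2417 = -£389.
That loss of £389 beats the £1829 the firm would lose by shutting down; producing recovers £1440 of fixed cost.

Profit = -£389 at q = 12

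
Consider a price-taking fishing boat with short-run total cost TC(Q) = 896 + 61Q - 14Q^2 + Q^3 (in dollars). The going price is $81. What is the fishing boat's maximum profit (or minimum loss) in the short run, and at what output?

Profit = -$296 at Q = 10

AVC = 61 - 14Q + Q^2; min AVC = $12 at Q = 7. Since P = $81 ≥ min AVC, the firm produces.
With MC = 61 - 28Q + 3Q^2, P = MC on the upward-sloping part at Q* = 10.
TR = 81·10 = 810. TC = 896 + 210 = 1106. Profit = 810 − 1106 = -$296.
By producing, the firm covers all variable cost plus $600 of fixed cost; shutting down would lose the full $896.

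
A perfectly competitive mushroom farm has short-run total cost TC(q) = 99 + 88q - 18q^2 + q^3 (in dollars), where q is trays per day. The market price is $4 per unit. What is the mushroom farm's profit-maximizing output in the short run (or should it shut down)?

Shut down

Variable cost is VC = 88q - 18q^2 + q^3, so AVC = VC/q = 88 - 18q + q^2 and MC = dTC/dq = 88 - 36q + 3q^2.
AVC hits its minimum where MC = AVC, at q = 9, giving min AVC = 88 - 18·9 + 9^2 = $7.
P = $4 lies below min AVC = $7; no output level covers variable cost.
Best response: produce nothing and absorb the $99 fixed cost.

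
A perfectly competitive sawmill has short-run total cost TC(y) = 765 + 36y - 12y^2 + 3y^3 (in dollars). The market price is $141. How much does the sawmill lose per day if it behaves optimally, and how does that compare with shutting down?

AVC = 36 - 12y + 3y^2 has its minimum $24 at y = 2; price $141 clears that bar, so the firm operates.
MC = 36 - 24y + 9y^2. Setting P = MC and taking the root on the rising branch gives y* = 5.
TR = 141·5 = 705. TC = 765 + 255 = 1020. Profit = 705 − 1020 = -$315.
Shutting down would mean losing the fixed cost of $765, so operating at a loss of $315 is better by $450.

Profit = -$315 at y = 5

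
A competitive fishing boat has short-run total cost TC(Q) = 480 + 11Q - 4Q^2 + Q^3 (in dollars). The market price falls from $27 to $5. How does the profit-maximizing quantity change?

AVC = 11 - 4Q + Q^2, minimized at Q = 2 where min AVC = $7. MC = 11 - 8Q + 3Q^2.
With P = $27 above the shutdown price, P = MC gives Q = 4.
At P = $5 < min AVC = $7, price no longer covers variable cost at any output, so the firm shuts down: Q = 0.

Output falls from 4 to 0 (the firm shuts down)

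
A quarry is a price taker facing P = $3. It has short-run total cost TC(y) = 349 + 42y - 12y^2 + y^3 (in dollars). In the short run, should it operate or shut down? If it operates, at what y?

Shut down

Variable cost is VC = 42y - 12y^2 + y^3, so AVC = VC/y = 42 - 12y + y^2 and MC = dTC/dy = 42 - 24y + 3y^2.
AVC is minimized where dAVC/dy = -12 + 2y = 0, at y = 6; min AVC = 42 - 12·6 + 6^2 = $6.
With P < min AVC ($3 < $6), every unit sold adds to the loss.
Best response: produce nothing and absorb the $349 fixed cost.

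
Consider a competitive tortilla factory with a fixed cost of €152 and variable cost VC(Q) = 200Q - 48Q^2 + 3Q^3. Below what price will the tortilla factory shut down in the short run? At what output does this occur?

The firm shuts down when price falls below the minimum of average variable cost. AVC = VC/Q = 200 - 48Q + 3Q^2.
dAVC/dQ = -48 + 6Q = 0 gives Q = 8. min AVC = 200 - 48·8 + 3·8^2 = 8.
For P < €8 the firm produces nothing.

€8 per unit, at Q = 8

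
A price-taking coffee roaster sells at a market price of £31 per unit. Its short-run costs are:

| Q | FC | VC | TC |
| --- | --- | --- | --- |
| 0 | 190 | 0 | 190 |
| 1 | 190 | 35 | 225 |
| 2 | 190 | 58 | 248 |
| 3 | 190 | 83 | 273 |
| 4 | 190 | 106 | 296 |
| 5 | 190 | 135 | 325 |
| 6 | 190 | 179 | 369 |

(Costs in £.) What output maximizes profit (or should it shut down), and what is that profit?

Q = 5; profit = -£170

Compute π = P·Q − TC at each output: Q=0: -190; Q=1: -194; Q=2: -186; Q=3: -180; Q=4: -172; Q=5: -170; Q=6: -183.
Profit is maximized at Q = 5. AVC there is 135/5 = £27 ≤ P, so producing beats shutting down (which would give -£190).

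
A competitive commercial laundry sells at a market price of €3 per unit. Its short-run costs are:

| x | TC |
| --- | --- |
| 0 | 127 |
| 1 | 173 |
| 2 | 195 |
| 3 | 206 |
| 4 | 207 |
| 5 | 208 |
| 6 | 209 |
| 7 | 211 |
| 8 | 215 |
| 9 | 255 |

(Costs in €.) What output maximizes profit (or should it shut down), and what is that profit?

x = 0 (shut down); profit = -€127

Compute π = P·x − TC at each output: x=0: -127; x=1: -170; x=2: -189; x=3: -197; x=4: -195; x=5: -193; x=6: -191; x=7: -190; x=8: -191; x=9: -228.
Profit is highest at x = 0. Equivalently, the lowest AVC in the table is 88/8 ≈ €11 at x = 8, and P = €3 falls below it — price never covers variable cost, so the firm shuts down and loses only its fixed cost.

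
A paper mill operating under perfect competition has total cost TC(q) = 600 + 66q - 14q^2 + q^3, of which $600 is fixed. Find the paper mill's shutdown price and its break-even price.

AVC = 66 - 14q + q^2; minimized at q = 7, giving min AVC = $17. That is the shutdown price.
ATC = 600/q + 66 - 14q + q^2. Setting dATC/dq = −600/q^2 − 14 + 2q = 0 gives q = 10 (since 2·10^3 − 14·10^2 = 600).
min ATC = 600/10 + 66 − 14·10 + 10^2 = $86. That is the break-even price.
For $17 ≤ P < $86 the firm produces at a loss; below $17 it shuts down.

Shutdown price = $17; break-even price = $86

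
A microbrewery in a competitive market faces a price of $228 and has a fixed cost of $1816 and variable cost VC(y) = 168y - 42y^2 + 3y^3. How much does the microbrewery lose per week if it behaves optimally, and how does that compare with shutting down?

AVC = 168 - 42y + 3y^2; min AVC = $21 at y = 7. Since P = $228 ≥ min AVC, the firm produces.
MC = 168 - 84y + 9y^2. Setting P = MC and taking the root on the rising branch gives y* = 10.
TR = 228·10 = 2280. TC = 1816 + 480 = 2296. Profit = 2280 − 2296 = -$16.
That loss of $16 beats the $1816 the firm would lose by shutting down; producing recovers $1800 of fixed cost.

Profit = -$16 at y = 10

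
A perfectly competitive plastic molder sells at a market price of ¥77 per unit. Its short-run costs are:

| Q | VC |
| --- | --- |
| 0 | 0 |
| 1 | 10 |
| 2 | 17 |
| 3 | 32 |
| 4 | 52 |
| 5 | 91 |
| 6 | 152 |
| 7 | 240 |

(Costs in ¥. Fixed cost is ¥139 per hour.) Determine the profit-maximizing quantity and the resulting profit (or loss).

Q = 6; profit = ¥171

Tabulate TR − TC: Q=0: -139; Q=1: -72; Q=2: -2; Q=3: 60; Q=4: 117; Q=5: 155; Q=6: 171; Q=7: 160.
Profit is maximized at Q = 6. AVC there is 152/6 = ¥25.33 ≤ P, so producing beats shutting down (which would give -¥139).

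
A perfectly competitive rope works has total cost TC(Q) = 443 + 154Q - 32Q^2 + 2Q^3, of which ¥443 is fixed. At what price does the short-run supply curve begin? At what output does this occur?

The shutdown price is the minimum of AVC. VC = 154Q - 32Q^2 + 2Q^3, so AVC = 154 - 32Q + 2Q^2.
dAVC/dQ = -32 + 4Q = 0 gives Q = 8. min AVC = 154 - 32·8 + 2·8^2 = 26.
The firm shuts down for any P below ¥26.

¥26 per unit, at Q = 8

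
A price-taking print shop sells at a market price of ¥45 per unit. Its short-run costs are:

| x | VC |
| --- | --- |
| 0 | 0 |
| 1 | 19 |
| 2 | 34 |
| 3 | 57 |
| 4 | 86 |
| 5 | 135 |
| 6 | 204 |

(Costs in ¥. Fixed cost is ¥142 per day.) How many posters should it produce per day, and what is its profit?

Tabulate TR − TC: x=0: -142; x=1: -116; x=2: -86; x=3: -64; x=4: -48; x=5: -52; x=6: -76.
Profit is maximized at x = 4. AVC there is 86/4 = ¥21.50 ≤ P, so producing beats shutting down (which would give -¥142).

x = 4; profit = -¥48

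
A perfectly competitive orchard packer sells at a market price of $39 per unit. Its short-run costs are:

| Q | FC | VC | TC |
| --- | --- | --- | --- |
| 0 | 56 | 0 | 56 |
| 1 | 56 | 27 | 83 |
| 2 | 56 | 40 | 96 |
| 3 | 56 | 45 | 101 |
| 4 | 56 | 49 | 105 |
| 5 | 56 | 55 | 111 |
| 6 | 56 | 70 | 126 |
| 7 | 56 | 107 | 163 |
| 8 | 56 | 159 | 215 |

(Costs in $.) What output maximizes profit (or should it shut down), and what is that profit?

Tabulate TR − TC: Q=0: -56; Q=1: -44; Q=2: -18; Q=3: 16; Q=4: 51; Q=5: 84; Q=6: 108; Q=7: 110; Q=8: 97.
Profit is maximized at Q = 7. AVC there is 107/7 = $15.29 ≤ P, so producing beats shutting down (which would give -$56).

Q = 7; profit = $110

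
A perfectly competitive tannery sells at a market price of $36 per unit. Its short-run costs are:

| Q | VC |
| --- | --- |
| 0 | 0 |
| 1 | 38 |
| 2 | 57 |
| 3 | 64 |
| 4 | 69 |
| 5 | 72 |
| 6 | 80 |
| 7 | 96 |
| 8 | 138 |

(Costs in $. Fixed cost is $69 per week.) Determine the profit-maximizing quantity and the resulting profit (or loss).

Profit at each row (π = 36Q − TC): Q=0: -69; Q=1: -71; Q=2: -54; Q=3: -25; Q=4: 6; Q=5: 39; Q=6: 67; Q=7: 87; Q=8: 81.
Profit is maximized at Q = 7. AVC there is 96/7 = $13.71 ≤ P, so producing beats shutting down (which would give -$69).

Q = 7; profit = $87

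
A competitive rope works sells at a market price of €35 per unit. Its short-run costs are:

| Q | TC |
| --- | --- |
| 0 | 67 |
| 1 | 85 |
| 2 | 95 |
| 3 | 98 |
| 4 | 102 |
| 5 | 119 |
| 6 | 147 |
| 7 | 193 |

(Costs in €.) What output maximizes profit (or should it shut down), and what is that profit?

Q = 6; profit = €63

Tabulate TR − TC: Q=0: -67; Q=1: -50; Q=2: -25; Q=3: 7; Q=4: 38; Q=5: 56; Q=6: 63; Q=7: 52.
Profit is maximized at Q = 6. AVC there is 80/6 = €13.33 ≤ P, so producing beats shutting down (which would give -€67).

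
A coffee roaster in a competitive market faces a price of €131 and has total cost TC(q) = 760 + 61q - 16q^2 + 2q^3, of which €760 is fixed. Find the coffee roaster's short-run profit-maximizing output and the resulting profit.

Profit = -€172 at q = 7

AVC = 61 - 16q + 2q^2 has its minimum €29 at q = 4; price €131 clears that bar, so the firm operates.
With MC = 61 - 32q + 6q^2, P = MC on the upward-sloping part at q* = 7.
TR = 131·7 = 917. TC = 760 + 329 = 1089. Profit = 917 − 1089 = -€172.
That loss of €172 beats the €760 the firm would lose by shutting down; producing recovers €588 of fixed cost.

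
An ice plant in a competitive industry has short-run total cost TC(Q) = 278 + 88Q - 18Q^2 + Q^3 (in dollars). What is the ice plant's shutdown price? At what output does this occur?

$7 per unit, at Q = 9

The firm shuts down when price falls below the minimum of average variable cost. AVC = VC/Q = 88 - 18Q + Q^2.
At the minimum of AVC, MC = AVC. MC = 88 - 36Q + 3Q^2; setting MC = AVC gives 2Q^2 - 18Q = 0, so Q = 9. min AVC = 7.
For P < $7 the firm produces nothing.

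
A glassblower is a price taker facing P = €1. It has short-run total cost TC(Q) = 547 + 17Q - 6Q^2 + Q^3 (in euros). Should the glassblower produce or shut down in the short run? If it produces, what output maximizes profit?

Variable cost is VC = 17Q - 6Q^2 + Q^3, so AVC = VC/Q = 17 - 6Q + Q^2 and MC = dTC/dQ = 17 - 12Q + 3Q^2.
AVC is minimized where dAVC/dQ = -6 + 2Q = 0, at Q = 3; min AVC = 17 - 6·3 + 3^2 = €8.
Since P = €1 < min AVC = €8, price fails to cover variable cost at any output.
Shutting down limits the loss to fixed cost, €547.

Shut down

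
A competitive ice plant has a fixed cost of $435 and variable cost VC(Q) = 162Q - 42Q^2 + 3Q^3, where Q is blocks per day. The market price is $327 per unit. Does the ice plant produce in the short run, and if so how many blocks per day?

Strip out fixed cost: VC = 162Q - 42Q^2 + 3Q^3. Then AVC = 162 - 42Q + 3Q^2 and MC = 162 - 84Q + 9Q^2.
AVC hits its minimum where MC = AVC, at Q = 7, giving min AVC = 162 - 42·7 + 3·7^2 = $15.
Because $327 ≥ $15, revenue can cover variable cost; the firm operates.
Set P = MC: 327 = 162 - 84Q + 9Q^2 → -165 - 84Q + 9Q^2 = 0. The roots are Q = -5/3 and Q = 11; the profit-maximizing output is on the rising part of MC, so Q* = 11.
Check: AVC at Q = 11 is $63 ≤ P, so revenue covers variable cost.
Profit = P·Q − TC = 327·11 − 1128 = $2469.

Produce at Q = 11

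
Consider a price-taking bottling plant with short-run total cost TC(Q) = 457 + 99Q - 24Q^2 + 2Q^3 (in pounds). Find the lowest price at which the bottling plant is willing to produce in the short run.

£27 per unit

Short-run supply begins at min AVC. From VC = 99Q - 24Q^2 + 2Q^3, AVC = 99 - 24Q + 2Q^2.
dAVC/dQ = -24 + 4Q = 0 gives Q = 6. min AVC = 99 - 24·6 + 2·6^2 = 27.
So the shutdown price is £27.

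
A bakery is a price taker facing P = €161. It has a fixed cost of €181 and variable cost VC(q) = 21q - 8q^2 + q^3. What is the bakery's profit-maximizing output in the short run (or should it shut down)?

Strip out fixed cost: VC = 21q - 8q^2 + q^3. Then AVC = 21 - 8q + q^2 and MC = 21 - 16q + 3q^2.
AVC is minimized where dAVC/dq = -8 + 2q = 0, at q = 4; min AVC = 21 - 8·4 + 4^2 = €5.
Since P = €161 ≥ min AVC = €5, price covers variable cost and the firm should produce.
Solving P = MC: -140 - 16q + 3q^2 = 0 ⇒ q = -14/3 or 10. On the upward-sloping branch, q* = 10.
Check: AVC at q = 10 is €41 ≤ P, so revenue covers variable cost.
Profit = P·q − TC = 161·10 − 591 = €1019.

Produce at q = 10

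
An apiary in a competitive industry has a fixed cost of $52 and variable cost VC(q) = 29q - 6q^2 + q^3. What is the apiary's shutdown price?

$20 per unit

The shutdown price is the minimum of AVC. VC = 29q - 6q^2 + q^3, so AVC = 29 - 6q + q^2.
At the minimum of AVC, MC = AVC. MC = 29 - 12q + 3q^2; setting MC = AVC gives 2q^2 - 6q = 0, so q = 3. min AVC = 20.
For P < $20 the firm produces nothing.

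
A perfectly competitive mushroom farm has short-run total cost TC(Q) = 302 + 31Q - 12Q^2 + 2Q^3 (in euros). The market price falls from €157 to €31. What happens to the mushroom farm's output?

Output falls from 7 to 4

AVC = 31 - 12Q + 2Q^2, minimized at Q = 3 where min AVC = €13. MC = 31 - 24Q + 6Q^2.
At P = €157 ≥ min AVC, set P = MC on the rising branch: Q = 7.
At P = €31 ≥ min AVC, set P = MC: Q = 4. The firm stays open but cuts output.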